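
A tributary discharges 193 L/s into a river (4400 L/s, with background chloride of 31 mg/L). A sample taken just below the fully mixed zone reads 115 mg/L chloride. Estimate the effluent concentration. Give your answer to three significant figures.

2030 mg/L

Mass balance: 4400·31.00 + 193.0·Cₑ = 4593·115.0
→ Cₑ = (4593·115.0 − 4400·31.00) / 193.0 = 2030 mg/L.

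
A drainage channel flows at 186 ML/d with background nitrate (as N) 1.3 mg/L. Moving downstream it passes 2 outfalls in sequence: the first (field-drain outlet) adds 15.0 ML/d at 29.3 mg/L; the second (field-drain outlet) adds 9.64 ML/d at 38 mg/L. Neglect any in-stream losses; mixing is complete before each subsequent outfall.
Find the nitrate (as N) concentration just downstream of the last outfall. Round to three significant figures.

4.97 mg/L

Outfall 1: combined Q = 201.0 ML/d; C = (186.0·1.300 + 15.00·29.30)/201.0 = 3.390 mg/L.
Outfall 2: combined Q = 210.6 ML/d; C = (201.0·3.390 + 9.640·38.00)/210.6 = 4.974 mg/L.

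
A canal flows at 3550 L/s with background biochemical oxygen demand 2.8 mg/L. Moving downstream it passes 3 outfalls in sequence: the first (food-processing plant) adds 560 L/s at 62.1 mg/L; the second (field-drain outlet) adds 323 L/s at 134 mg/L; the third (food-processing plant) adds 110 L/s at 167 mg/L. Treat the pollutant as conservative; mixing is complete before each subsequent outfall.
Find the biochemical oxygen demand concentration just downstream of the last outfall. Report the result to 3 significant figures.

Outfall 1: combined Q = 4110 L/s; C = (3550·2.800 + 560.0·62.10)/4110 = 10.88 mg/L.
Outfall 2: combined Q = 4433 L/s; C = (4110·10.88 + 323.0·134.0)/4433 = 19.85 mg/L.
Outfall 3: combined Q = 4543 L/s; C = (4433·19.85 + 110.0·167.0)/4543 = 23.41 mg/L.

23.4 mg/L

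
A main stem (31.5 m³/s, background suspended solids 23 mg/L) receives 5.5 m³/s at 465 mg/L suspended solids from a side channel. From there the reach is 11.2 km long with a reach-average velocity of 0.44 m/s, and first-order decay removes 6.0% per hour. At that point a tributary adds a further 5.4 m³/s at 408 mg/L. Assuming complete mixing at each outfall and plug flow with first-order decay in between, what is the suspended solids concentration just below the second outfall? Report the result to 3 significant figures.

102 mg/L

Mass balance: C = (31.50·23.00 + 5.500·465.0) / 37.00 = 3282/37.00 = 88.70 mg/L; combined flow 37.00 m³/s.
Travel time t = 11.2·1000 / 0.44 = 25450 s = 7.071 h.
6.0%/h lost → k = −ln(1 − 0.06) = 0.06188 h⁻¹.
Applying C = C₀e^(−kt): 88.70 × 0.6456 = 57.27 mg/L.
At the second outfall, C = (37.00·57.27 + 5.400·408.0) / (37.00 + 5.400) = 101.9 mg/L.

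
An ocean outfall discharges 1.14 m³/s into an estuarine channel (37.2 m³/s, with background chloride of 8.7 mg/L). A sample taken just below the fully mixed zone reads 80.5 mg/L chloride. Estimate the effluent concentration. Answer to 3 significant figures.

2420 mg/L

Mass balance: 37.20·8.700 + 1.140·Cₑ = 38.34·80.50
→ Cₑ = (38.34·80.50 − 37.20·8.700) / 1.140 = 2423 mg/L.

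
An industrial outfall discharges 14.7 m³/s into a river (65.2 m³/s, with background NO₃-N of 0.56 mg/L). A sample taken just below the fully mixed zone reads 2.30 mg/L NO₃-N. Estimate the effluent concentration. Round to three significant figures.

Mass balance: 65.20·0.5600 + 14.70·Cₑ = 79.90·2.300
→ Cₑ = (79.90·2.300 − 65.20·0.5600) / 14.70 = 10.02 mg/L.

10.0 mg/L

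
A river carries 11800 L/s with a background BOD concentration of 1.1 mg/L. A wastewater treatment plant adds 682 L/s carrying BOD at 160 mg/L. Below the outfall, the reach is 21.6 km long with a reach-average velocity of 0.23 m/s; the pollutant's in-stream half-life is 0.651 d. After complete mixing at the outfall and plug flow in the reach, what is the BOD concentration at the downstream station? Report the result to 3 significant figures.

Flow-weighted average: C = (11800·1.100 + 682.0·160.0) / 12480 = 122100/12480 = 9.782 mg/L.
Travel time t = 21.6·1000 / 0.23 = 93910 s = 26.09 h.
Half-life 0.651 d → k = ln 2 / 0.651 = 1.065 d⁻¹.
After decay, C = 9.782 × e^(−kt) = 9.782 × 0.3143 = 3.075 mg/L.

3.07 mg/L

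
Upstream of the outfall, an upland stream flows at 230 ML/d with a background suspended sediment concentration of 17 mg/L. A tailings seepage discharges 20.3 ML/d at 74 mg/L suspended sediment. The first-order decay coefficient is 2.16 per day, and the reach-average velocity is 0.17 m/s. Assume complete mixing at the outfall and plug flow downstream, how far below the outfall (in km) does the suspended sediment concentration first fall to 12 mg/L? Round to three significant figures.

Conservation of mass: C = (230.0·17.00 + 20.30·74.00) / 250.3 = 5412/250.3 = 21.62 mg/L.
Set 21.62·exp(−k·t) = 12 → t = ln(21.62/12)/k = 23550 s = 6.543 h.
Distance = v·t = 0.17·23550 = 4004 m = 4.004 km.

4.00 km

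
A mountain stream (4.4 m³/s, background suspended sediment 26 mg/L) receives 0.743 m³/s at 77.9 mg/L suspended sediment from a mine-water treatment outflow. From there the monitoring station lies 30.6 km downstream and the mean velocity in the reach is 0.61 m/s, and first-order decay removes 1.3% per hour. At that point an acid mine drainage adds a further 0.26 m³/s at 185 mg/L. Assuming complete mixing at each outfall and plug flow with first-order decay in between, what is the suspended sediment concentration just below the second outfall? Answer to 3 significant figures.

Flow-weighted average: C = (4.400·26.00 + 0.7430·77.90) / 5.143 = 172.3/5.143 = 33.50 mg/L; combined flow 5.143 m³/s.
Travel time t = 30.6·1000 / 0.61 = 50160 s = 13.93 h.
1.3%/h lost → k = −ln(1 − 0.013) = 0.01309 h⁻¹.
Applying C = C₀e^(−kt): 33.50 × 0.8333 = 27.91 mg/L.
Second outfall: C = (5.143·27.91 + 0.2600·185.0)/5.403 = 35.47 mg/L.

35.5 mg/L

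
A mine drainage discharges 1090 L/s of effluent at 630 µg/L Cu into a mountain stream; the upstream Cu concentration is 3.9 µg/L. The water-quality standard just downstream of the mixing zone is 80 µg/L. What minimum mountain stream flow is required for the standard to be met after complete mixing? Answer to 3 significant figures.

Set C_mix = 80: (Q·3.900 + 1090·630.0) / (Q + 1090) = 80
→ Q = 1090·(630.0 − 80)/(80 − 3.900) = 7878 L/s.

7880 L/s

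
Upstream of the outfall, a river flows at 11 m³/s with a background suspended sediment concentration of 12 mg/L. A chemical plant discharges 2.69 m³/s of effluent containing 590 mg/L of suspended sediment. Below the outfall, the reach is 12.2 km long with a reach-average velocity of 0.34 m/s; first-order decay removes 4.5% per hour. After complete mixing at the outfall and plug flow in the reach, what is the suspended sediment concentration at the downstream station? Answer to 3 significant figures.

Conservation of mass: C = (11.00·12.00 + 2.690·590.0) / 13.69 = 1719/13.69 = 125.6 mg/L.
Travel time t = 12.2·1000 / 0.34 = 35880 s = 9.967 h.
4.5%/h lost → k = −ln(1 − 0.045) = 0.04604 h⁻¹.
Decay over the reach: 125.6·exp(−kt) = 125.6·0.6320 = 79.36 mg/L.

79.4 mg/L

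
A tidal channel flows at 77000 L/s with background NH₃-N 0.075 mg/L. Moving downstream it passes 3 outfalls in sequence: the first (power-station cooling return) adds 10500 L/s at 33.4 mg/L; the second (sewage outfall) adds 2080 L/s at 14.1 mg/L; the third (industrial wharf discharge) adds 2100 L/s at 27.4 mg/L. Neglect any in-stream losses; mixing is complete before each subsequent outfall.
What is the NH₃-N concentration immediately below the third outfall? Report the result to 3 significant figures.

After outfall 1: Q = 77000 + 10500 = 87500 L/s; C = (77000·0.07500 + 10500·33.40)/87500 = 4.074 mg/L.
After outfall 2: Q = 87500 + 2080 = 89580 L/s; C = (87500·4.074 + 2080·14.10)/89580 = 4.307 mg/L.
After outfall 3: Q = 89580 + 2100 = 91680 L/s; C = (89580·4.307 + 2100·27.40)/91680 = 4.836 mg/L.

4.84 mg/L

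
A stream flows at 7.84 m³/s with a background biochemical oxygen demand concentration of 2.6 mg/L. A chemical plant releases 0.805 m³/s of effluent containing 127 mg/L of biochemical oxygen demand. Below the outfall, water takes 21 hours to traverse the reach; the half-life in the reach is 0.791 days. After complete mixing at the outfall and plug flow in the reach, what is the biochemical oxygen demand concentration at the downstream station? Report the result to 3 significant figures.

6.59 mg/L

Conservation of mass: C = (7.840·2.600 + 0.8050·127.0) / 8.645 = 122.6/8.645 = 14.18 mg/L.
Half-life 0.791 d → k = ln 2 / 0.791 = 0.8763 d⁻¹.
After decay, C = 14.18 × e^(−kt) = 14.18 × 0.4645 = 6.589 mg/L.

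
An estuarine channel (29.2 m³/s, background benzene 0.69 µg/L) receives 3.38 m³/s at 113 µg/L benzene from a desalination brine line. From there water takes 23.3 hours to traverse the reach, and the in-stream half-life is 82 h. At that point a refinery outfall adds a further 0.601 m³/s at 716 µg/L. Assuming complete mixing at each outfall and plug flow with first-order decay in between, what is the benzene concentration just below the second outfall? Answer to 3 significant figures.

22.9 µg/L

Mixed concentration C = ΣQC/ΣQ = (29.20·0.6900 + 3.380·113.0) / 32.58 = 402.1/32.58 = 12.34 µg/L; combined flow 32.58 m³/s.
Half-life 82 h → k = ln 2 / 82 = 0.008453 h⁻¹ = 0.2029 d⁻¹.
First-order decay: C = 12.34·exp(−k·t) = 12.34·0.8212 = 10.14 µg/L.
At the second outfall, C = (32.58·10.14 + 0.6010·716.0) / (32.58 + 0.6010) = 22.92 µg/L.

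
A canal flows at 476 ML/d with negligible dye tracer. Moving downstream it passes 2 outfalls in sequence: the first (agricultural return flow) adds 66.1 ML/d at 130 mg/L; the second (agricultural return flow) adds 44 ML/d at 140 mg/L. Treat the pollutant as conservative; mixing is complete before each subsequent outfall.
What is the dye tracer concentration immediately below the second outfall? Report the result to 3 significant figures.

25.2 mg/L

Outfall 1: combined Q = 542.1 ML/d; C = (476.0·0 + 66.10·130.0)/542.1 = 15.85 mg/L.
Outfall 2: combined Q = 586.1 ML/d; C = (542.1·15.85 + 44.00·140.0)/586.1 = 25.17 mg/L.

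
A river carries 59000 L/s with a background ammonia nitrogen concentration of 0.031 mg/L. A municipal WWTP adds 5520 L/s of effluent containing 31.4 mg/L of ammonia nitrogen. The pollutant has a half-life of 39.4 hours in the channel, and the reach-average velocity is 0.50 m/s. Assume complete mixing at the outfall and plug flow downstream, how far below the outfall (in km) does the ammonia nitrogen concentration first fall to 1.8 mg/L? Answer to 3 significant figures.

42.0 km

Conservation of mass: C = (59000·0.03100 + 5520·31.40) / 64520 = 175200/64520 = 2.715 mg/L.
Half-life 39.4 h → k = ln 2 / 39.4 = 0.01759 h⁻¹ = 0.4222 d⁻¹.
Set 2.715·exp(−k·t) = 1.8 → t = ln(2.715/1.8)/k = 84090 s = 23.36 h.
Distance = v·t = 0.50·84090 = 42040 m = 42.04 km.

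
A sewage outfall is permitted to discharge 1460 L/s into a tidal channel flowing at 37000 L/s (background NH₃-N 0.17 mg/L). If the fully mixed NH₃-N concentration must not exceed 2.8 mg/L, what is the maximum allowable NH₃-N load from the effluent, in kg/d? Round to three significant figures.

Mass balance at the limit: 37000·0.1700 + 1460·Cₑ = 38460·2.8 → Cₑ = 69.45 mg/L.
1460 L/s = 1.460 m³/s. Load = 1.460 m³/s × 69.45 g/m³ × 86 400 s/d = 8761 kg/d.

8760 kg/d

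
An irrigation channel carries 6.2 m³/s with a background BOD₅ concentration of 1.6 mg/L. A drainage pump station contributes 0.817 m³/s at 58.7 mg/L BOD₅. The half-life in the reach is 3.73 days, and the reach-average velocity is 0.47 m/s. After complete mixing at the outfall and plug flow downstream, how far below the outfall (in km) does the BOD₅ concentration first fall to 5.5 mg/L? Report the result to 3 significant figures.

88.6 km

Conservation of mass: C = (6.200·1.600 + 0.8170·58.70) / 7.017 = 57.88/7.017 = 8.248 mg/L.
Half-life 3.73 d → k = ln 2 / 3.73 = 0.1858 d⁻¹.
Set 8.248·exp(−k·t) = 5.5 → t = ln(8.248/5.5)/k = 188400 s = 52.34 h.
Distance = v·t = 0.47·188400 = 88560 m = 88.56 km.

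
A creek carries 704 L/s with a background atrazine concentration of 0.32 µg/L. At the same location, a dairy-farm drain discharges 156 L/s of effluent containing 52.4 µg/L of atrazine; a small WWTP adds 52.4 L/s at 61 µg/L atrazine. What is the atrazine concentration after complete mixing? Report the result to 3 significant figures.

12.7 µg/L

Conservation of mass: C = (704.0·0.3200 + 156.0·52.40 + 52.40·61.00) / 912.4 = 11600/912.4 = 12.71 µg/L.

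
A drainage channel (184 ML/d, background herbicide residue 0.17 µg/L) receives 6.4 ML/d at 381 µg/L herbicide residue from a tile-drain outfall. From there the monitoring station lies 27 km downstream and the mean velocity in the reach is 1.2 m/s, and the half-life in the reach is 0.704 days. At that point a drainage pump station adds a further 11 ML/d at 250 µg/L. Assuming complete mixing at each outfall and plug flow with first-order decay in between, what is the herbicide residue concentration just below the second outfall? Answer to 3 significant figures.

23.1 µg/L

Mixed concentration C = ΣQC/ΣQ = (184.0·0.1700 + 6.400·381.0) / 190.4 = 2470/190.4 = 12.97 µg/L; combined flow 190.4 ML/d.
Travel time t = 27·1000 / 1.2 = 22500 s = 6.250 h.
Half-life 0.704 d → k = ln 2 / 0.704 = 0.9846 d⁻¹.
After decay, C = 12.97 × e^(−kt) = 12.97 × 0.7738 = 10.04 µg/L.
At the second outfall, C = (190.4·10.04 + 11.00·250.0) / (190.4 + 11.00) = 23.14 µg/L.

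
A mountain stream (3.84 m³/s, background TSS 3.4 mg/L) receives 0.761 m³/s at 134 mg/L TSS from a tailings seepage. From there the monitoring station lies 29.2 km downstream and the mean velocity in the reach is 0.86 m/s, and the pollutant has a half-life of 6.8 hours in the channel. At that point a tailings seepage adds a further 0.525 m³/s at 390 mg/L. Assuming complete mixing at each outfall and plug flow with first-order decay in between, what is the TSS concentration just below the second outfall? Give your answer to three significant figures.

After mixing, C = (3.840·3.400 + 0.7610·134.0) / 4.601 = 115.0/4.601 = 25.00 mg/L; combined flow 4.601 m³/s.
Travel time t = 29.2·1000 / 0.86 = 33950 s = 9.432 h.
Half-life 6.8 h → k = ln 2 / 6.8 = 0.1019 h⁻¹ = 2.446 d⁻¹.
First-order decay: C = 25.00·exp(−k·t) = 25.00·0.3824 = 9.559 mg/L.
At the second outfall, C = (4.601·9.559 + 0.5250·390.0) / (4.601 + 0.5250) = 48.52 mg/L.

48.5 mg/L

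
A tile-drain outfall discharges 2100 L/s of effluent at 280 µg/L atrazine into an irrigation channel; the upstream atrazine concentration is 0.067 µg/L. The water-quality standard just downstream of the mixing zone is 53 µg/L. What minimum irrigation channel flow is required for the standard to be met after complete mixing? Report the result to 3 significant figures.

Set C_mix = 53: (Q·0.06700 + 2100·280.0) / (Q + 2100) = 53
→ Q = 2100·(280.0 − 53)/(53 − 0.06700) = 9006 L/s.

9010 L/s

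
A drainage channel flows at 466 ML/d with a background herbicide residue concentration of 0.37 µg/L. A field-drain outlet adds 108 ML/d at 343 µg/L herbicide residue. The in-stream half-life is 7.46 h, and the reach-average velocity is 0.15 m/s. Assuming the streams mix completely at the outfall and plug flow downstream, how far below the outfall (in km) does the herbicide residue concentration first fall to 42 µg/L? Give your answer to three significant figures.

2.52 km

Flow-weighted average: C = (466.0·0.3700 + 108.0·343.0) / 574.0 = 37220/574.0 = 64.84 µg/L.
Half-life 7.46 h → k = ln 2 / 7.46 = 0.09292 h⁻¹ = 2.230 d⁻¹.
Set 64.84·exp(−k·t) = 42 → t = ln(64.84/42)/k = 16820 s = 4.673 h.
Distance = v·t = 0.15·16820 = 2523 m = 2.523 km.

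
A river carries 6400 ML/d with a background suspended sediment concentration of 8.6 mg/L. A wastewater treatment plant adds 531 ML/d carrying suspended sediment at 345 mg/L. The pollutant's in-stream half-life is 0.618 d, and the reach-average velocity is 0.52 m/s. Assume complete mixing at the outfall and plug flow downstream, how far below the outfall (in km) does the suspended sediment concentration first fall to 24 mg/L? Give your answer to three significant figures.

14.4 km

Flow-weighted average: C = (6400·8.600 + 531.0·345.0) / 6931 = 238200/6931 = 34.37 mg/L.
Half-life 0.618 d → k = ln 2 / 0.618 = 1.122 d⁻¹.
Set 34.37·exp(−k·t) = 24 → t = ln(34.37/24)/k = 27670 s = 7.686 h.
Distance = v·t = 0.52·27670 = 14390 m = 14.39 km.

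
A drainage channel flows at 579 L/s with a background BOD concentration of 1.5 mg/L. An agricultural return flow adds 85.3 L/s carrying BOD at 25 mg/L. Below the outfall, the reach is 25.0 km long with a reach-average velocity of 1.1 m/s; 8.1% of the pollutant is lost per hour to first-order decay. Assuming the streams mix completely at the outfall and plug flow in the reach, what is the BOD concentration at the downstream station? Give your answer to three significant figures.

After mixing, C = (579.0·1.500 + 85.30·25.00) / 664.3 = 3001/664.3 = 4.518 mg/L.
Travel time t = 25.0·1000 / 1.1 = 22730 s = 6.313 h.
8.1%/h lost → k = −ln(1 − 0.081) = 0.08447 h⁻¹.
First-order decay: C = 4.518·exp(−k·t) = 4.518·0.5867 = 2.650 mg/L.

2.65 mg/L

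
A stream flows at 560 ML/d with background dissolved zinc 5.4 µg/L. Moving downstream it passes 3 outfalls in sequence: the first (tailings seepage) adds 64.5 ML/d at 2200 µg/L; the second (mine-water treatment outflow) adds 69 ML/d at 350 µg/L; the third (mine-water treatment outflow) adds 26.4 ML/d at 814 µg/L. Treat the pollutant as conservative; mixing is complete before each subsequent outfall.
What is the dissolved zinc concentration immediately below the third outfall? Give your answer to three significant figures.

Below outfall 1: Q → 624.5 ML/d, C = (560.0·5.400 + 64.50·2200)/624.5 = 232.1 µg/L.
Below outfall 2: Q → 693.5 ML/d, C = (624.5·232.1 + 69.00·350.0)/693.5 = 243.8 µg/L.
Below outfall 3: Q → 719.9 ML/d, C = (693.5·243.8 + 26.40·814.0)/719.9 = 264.7 µg/L.

265 µg/L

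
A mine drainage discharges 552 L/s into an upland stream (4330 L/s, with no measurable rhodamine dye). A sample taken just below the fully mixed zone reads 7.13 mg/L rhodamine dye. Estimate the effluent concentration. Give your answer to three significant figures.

Mass balance: 4330·0 + 552.0·Cₑ = 4882·7.130
→ Cₑ = (4882·7.130 − 4330·0) / 552.0 = 63.06 mg/L.

63.1 mg/L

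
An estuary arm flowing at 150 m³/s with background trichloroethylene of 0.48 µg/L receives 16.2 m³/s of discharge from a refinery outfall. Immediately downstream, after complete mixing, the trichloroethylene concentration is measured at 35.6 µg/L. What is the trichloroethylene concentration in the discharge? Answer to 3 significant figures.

Mass balance: 150.0·0.4800 + 16.20·Cₑ = 166.2·35.60
→ Cₑ = (166.2·35.60 − 150.0·0.4800) / 16.20 = 360.8 µg/L.

361 µg/L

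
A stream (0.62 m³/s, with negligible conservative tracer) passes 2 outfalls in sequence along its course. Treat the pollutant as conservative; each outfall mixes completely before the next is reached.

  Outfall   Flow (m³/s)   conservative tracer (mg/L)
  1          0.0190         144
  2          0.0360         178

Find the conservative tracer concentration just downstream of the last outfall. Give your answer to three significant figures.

13.5 mg/L

Below outfall 1: Q → 0.6390 m³/s, C = (0.6200·0 + 0.01900·144.0)/0.6390 = 4.282 mg/L.
Below outfall 2: Q → 0.6750 m³/s, C = (0.6390·4.282 + 0.03600·178.0)/0.6750 = 13.55 mg/L.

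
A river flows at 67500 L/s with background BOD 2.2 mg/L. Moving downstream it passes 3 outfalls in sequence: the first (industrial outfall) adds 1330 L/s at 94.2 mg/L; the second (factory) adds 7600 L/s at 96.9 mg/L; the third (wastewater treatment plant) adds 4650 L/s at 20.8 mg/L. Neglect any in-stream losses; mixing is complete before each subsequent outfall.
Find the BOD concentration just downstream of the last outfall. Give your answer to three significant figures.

13.7 mg/L

After outfall 1: Q = 67500 + 1330 = 68830 L/s; C = (67500·2.200 + 1330·94.20)/68830 = 3.978 mg/L.
After outfall 2: Q = 68830 + 7600 = 76430 L/s; C = (68830·3.978 + 7600·96.90)/76430 = 13.22 mg/L.
After outfall 3: Q = 76430 + 4650 = 81080 L/s; C = (76430·13.22 + 4650·20.80)/81080 = 13.65 mg/L.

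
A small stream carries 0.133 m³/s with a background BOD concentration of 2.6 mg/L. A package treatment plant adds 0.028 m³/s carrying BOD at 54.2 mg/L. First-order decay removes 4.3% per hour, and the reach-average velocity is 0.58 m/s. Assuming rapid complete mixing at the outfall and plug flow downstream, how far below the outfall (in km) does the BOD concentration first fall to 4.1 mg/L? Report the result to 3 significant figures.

Mixed concentration C = ΣQC/ΣQ = (0.1330·2.600 + 0.02800·54.20) / 0.1610 = 1.863/0.1610 = 11.57 mg/L.
4.3%/h lost → k = −ln(1 − 0.043) = 0.04395 h⁻¹.
Set 11.57·exp(−k·t) = 4.1 → t = ln(11.57/4.1)/k = 85000 s = 23.61 h.
Distance = v·t = 0.58·85000 = 49300 m = 49.30 km.

49.3 km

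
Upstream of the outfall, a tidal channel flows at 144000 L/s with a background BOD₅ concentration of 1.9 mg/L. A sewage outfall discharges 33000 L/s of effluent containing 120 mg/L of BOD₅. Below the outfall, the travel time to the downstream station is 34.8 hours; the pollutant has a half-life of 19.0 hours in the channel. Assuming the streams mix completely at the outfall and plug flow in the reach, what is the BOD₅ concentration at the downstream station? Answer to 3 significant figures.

Flow-weighted average: C = (144000·1.900 + 33000·120.0) / 177000 = 4234000/177000 = 23.92 mg/L.
Half-life 19.0 h → k = ln 2 / 19.0 = 0.03648 h⁻¹ = 0.8756 d⁻¹.
After decay, C = 23.92 × e^(−kt) = 23.92 × 0.2810 = 6.720 mg/L.

6.72 mg/L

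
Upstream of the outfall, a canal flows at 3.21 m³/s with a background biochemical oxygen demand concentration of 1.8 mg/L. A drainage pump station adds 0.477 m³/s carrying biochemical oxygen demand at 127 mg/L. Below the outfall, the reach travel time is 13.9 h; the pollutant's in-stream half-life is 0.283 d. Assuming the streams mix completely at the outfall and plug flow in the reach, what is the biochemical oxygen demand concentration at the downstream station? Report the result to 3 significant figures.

4.36 mg/L

Mass balance: C = (3.210·1.800 + 0.4770·127.0) / 3.687 = 66.36/3.687 = 18.00 mg/L.
Half-life 0.283 d → k = ln 2 / 0.283 = 2.449 d⁻¹.
After decay, C = 18.00 × e^(−kt) = 18.00 × 0.2421 = 4.357 mg/L.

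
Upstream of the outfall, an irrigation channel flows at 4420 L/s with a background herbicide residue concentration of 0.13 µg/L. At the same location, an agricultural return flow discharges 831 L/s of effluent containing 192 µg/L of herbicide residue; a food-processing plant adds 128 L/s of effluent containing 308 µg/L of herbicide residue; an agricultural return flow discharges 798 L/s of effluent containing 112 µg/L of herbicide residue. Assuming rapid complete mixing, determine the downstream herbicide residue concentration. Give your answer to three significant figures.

46.8 µg/L

Mass balance: C = (4420·0.1300 + 831.0·192.0 + 128.0·308.0 + 798.0·112.0) / 6177 = 288900/6177 = 46.77 µg/L.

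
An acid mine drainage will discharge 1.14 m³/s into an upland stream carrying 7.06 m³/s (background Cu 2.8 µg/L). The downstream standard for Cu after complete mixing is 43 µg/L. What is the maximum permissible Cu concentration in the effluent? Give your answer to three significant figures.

292 µg/L

At the limit, (Qr·Cr + Qe·Cₑ)/(Qr + Qe) = 43:
Cₑ = (8.200·43 − 7.060·2.800) / 1.140 = 292.0 µg/L.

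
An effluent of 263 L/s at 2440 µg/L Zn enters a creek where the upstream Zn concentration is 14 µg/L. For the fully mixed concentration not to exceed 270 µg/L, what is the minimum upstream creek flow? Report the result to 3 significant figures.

2230 L/s

Set C_mix = 270: (Q·14.00 + 263.0·2440) / (Q + 263.0) = 270
→ Q = 263.0·(2440 − 270)/(270 − 14.00) = 2229 L/s.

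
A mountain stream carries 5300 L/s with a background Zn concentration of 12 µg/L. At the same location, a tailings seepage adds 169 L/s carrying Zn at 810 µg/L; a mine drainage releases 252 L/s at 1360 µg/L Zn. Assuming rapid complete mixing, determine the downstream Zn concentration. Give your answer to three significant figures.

95.0 µg/L

After mixing, C = (5300·12.00 + 169.0·810.0 + 252.0·1360) / 5721 = 543200/5721 = 94.95 µg/L.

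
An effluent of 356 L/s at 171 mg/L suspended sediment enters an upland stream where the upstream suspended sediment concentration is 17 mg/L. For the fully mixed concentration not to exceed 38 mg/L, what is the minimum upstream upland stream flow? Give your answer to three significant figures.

2250 L/s

Set C_mix = 38: (Q·17.00 + 356.0·171.0) / (Q + 356.0) = 38
→ Q = 356.0·(171.0 − 38)/(38 − 17.00) = 2255 L/s.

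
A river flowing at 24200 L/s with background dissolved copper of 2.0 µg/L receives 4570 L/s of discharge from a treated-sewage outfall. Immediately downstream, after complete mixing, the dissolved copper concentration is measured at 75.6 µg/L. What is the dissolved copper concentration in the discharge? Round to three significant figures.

Mass balance: 24200·2.000 + 4570·Cₑ = 28770·75.60
→ Cₑ = (28770·75.60 − 24200·2.000) / 4570 = 465.3 µg/L.

465 µg/L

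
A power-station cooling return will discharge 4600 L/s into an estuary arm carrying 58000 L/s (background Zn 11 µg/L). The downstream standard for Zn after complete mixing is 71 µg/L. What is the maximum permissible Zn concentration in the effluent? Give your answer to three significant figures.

At the limit, (Qr·Cr + Qe·Cₑ)/(Qr + Qe) = 71:
Cₑ = (62600·71 − 58000·11.00) / 4600 = 827.5 µg/L.

828 µg/L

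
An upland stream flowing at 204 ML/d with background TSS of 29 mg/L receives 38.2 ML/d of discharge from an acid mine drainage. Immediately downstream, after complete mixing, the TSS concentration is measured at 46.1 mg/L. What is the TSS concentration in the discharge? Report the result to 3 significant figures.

Mass balance: 204.0·29.00 + 38.20·Cₑ = 242.2·46.10
→ Cₑ = (242.2·46.10 − 204.0·29.00) / 38.20 = 137.4 mg/L.

137 mg/L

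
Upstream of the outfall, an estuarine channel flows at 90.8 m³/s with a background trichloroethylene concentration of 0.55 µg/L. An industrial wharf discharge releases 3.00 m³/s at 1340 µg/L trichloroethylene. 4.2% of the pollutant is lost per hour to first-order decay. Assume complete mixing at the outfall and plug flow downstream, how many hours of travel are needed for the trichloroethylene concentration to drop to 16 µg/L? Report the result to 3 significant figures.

23.3 h

After mixing, C = (90.80·0.5500 + 3.000·1340) / 93.80 = 4070/93.80 = 43.39 µg/L.
4.2%/h lost → k = −ln(1 − 0.042) = 0.04291 h⁻¹.
43.39·exp(−k·t) = 16 → t = ln(43.39/16)/k = 83700 s = 23.25 h.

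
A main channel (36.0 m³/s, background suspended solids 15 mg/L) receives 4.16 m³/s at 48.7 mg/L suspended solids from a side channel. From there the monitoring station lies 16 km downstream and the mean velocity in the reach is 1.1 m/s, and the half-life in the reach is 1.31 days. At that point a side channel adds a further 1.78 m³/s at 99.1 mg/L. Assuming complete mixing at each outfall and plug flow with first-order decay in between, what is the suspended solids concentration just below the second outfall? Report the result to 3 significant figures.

Mass balance: C = (36.00·15.00 + 4.160·48.70) / 40.16 = 742.6/40.16 = 18.49 mg/L; combined flow 40.16 m³/s.
Travel time t = 16·1000 / 1.1 = 14550 s = 4.040 h.
Half-life 1.31 d → k = ln 2 / 1.31 = 0.5291 d⁻¹.
Applying C = C₀e^(−kt): 18.49 × 0.9148 = 16.91 mg/L.
At the second outfall, C = (40.16·16.91 + 1.780·99.10) / (40.16 + 1.780) = 20.40 mg/L.

20.4 mg/L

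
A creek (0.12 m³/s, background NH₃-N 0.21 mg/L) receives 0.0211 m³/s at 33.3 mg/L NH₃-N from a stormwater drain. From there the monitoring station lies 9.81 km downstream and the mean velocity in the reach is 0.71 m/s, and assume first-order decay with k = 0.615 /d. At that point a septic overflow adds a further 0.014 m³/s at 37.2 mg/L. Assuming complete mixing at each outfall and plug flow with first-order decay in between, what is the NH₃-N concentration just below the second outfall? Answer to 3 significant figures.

Mass balance: C = (0.1200·0.2100 + 0.02110·33.30) / 0.1411 = 0.7278/0.1411 = 5.158 mg/L; combined flow 0.1411 m³/s.
Travel time t = 9.81·1000 / 0.71 = 13820 s = 3.838 h.
After decay, C = 5.158 × e^(−kt) = 5.158 × 0.9063 = 4.675 mg/L.
Second outfall: C = (0.1411·4.675 + 0.01400·37.20)/0.1551 = 7.611 mg/L.

7.61 mg/L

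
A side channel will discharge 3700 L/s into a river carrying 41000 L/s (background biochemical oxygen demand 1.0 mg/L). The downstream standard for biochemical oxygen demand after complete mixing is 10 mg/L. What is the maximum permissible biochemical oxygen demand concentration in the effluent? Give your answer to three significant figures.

At the limit, (Qr·Cr + Qe·Cₑ)/(Qr + Qe) = 10:
Cₑ = (44700·10 − 41000·1.000) / 3700 = 109.7 mg/L.

110 mg/L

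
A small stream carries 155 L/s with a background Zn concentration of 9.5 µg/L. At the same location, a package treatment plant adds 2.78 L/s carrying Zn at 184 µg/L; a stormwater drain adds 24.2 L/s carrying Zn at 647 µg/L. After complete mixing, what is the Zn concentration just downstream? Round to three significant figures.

96.9 µg/L

Conservation of mass: C = (155.0·9.500 + 2.780·184.0 + 24.20·647.0) / 182.0 = 17640/182.0 = 96.94 µg/L.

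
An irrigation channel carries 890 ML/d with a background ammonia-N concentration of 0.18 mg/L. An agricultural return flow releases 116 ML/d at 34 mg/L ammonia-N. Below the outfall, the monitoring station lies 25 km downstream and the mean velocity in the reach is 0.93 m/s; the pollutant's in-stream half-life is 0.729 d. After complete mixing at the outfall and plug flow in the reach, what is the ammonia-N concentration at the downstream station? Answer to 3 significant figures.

After mixing, C = (890.0·0.1800 + 116.0·34.00) / 1006 = 4104/1006 = 4.080 mg/L.
Travel time t = 25·1000 / 0.93 = 26880 s = 7.467 h.
Half-life 0.729 d → k = ln 2 / 0.729 = 0.9508 d⁻¹.
Decay over the reach: 4.080·exp(−kt) = 4.080·0.7439 = 3.035 mg/L.

3.03 mg/L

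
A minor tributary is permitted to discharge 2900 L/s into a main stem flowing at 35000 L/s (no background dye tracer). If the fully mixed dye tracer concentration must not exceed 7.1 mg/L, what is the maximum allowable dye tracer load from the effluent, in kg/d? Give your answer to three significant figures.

23200 kg/d

Mass balance at the limit: 35000·0 + 2900·Cₑ = 37900·7.1 → Cₑ = 92.79 mg/L.
2900 L/s = 2.900 m³/s. Load = 2.900 m³/s × 92.79 g/m³ × 86 400 s/d = 23250 kg/d.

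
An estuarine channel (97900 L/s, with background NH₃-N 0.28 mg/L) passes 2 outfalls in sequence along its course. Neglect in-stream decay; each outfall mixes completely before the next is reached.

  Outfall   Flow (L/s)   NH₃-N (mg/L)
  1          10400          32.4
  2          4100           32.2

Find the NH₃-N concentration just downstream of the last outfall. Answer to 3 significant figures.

4.42 mg/L

Below outfall 1: Q → 108300 L/s, C = (97900·0.2800 + 10400·32.40)/108300 = 3.364 mg/L.
Below outfall 2: Q → 112400 L/s, C = (108300·3.364 + 4100·32.20)/112400 = 4.416 mg/L.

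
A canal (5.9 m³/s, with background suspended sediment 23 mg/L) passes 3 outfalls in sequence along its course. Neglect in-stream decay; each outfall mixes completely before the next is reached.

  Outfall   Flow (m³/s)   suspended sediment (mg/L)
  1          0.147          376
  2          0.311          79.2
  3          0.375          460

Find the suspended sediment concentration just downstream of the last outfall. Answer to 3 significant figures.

Outfall 1: combined Q = 6.047 m³/s; C = (5.900·23.00 + 0.1470·376.0)/6.047 = 31.58 mg/L.
Outfall 2: combined Q = 6.358 m³/s; C = (6.047·31.58 + 0.3110·79.20)/6.358 = 33.91 mg/L.
Outfall 3: combined Q = 6.733 m³/s; C = (6.358·33.91 + 0.3750·460.0)/6.733 = 57.64 mg/L.

57.6 mg/L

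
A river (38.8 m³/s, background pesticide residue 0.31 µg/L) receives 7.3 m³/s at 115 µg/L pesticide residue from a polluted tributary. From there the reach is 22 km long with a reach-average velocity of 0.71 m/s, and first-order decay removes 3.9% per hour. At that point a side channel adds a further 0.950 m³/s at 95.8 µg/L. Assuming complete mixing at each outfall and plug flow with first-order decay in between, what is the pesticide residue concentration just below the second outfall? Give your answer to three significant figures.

Flow-weighted average: C = (38.80·0.3100 + 7.300·115.0) / 46.10 = 851.5/46.10 = 18.47 µg/L; combined flow 46.10 m³/s.
Travel time t = 22·1000 / 0.71 = 30990 s = 8.607 h.
3.9%/h lost → k = −ln(1 − 0.039) = 0.03978 h⁻¹.
After decay, C = 18.47 × e^(−kt) = 18.47 × 0.7101 = 13.12 µg/L.
Second outfall: C = (46.10·13.12 + 0.9500·95.80)/47.05 = 14.79 µg/L.

14.8 µg/L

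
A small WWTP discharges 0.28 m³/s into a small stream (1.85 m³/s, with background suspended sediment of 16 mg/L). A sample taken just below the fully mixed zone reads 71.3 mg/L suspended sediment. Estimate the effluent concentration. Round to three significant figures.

Mass balance: 1.850·16.00 + 0.2800·Cₑ = 2.130·71.30
→ Cₑ = (2.130·71.30 − 1.850·16.00) / 0.2800 = 436.7 mg/L.

437 mg/L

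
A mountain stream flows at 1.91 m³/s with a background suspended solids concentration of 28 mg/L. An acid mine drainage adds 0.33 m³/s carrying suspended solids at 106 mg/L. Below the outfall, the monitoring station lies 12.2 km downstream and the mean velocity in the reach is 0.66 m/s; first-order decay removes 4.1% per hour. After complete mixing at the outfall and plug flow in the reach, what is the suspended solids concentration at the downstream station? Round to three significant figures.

After mixing, C = (1.910·28.00 + 0.3300·106.0) / 2.240 = 88.46/2.240 = 39.49 mg/L.
Travel time t = 12.2·1000 / 0.66 = 18480 s = 5.135 h.
4.1%/h lost → k = −ln(1 − 0.041) = 0.04186 h⁻¹.
Applying C = C₀e^(−kt): 39.49 × 0.8066 = 31.85 mg/L.

31.9 mg/L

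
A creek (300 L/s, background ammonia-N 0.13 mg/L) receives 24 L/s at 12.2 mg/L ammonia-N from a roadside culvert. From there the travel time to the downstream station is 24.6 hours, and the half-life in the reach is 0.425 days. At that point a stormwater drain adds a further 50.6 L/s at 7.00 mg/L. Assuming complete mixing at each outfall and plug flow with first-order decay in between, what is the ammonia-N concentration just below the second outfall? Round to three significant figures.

1.11 mg/L

Conservation of mass: C = (300.0·0.1300 + 24.00·12.20) / 324.0 = 331.8/324.0 = 1.024 mg/L; combined flow 324.0 L/s.
Half-life 0.425 d → k = ln 2 / 0.425 = 1.631 d⁻¹.
After decay, C = 1.024 × e^(−kt) = 1.024 × 0.1879 = 0.1924 mg/L.
Second outfall: C = (324.0·0.1924 + 50.60·7.000)/374.6 = 1.112 mg/L.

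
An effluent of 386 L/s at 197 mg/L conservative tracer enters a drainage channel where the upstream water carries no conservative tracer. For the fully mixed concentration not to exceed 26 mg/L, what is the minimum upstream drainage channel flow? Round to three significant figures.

2540 L/s

Set C_mix = 26: (Q·0 + 386.0·197.0) / (Q + 386.0) = 26
→ Q = 386.0·(197.0 − 26)/(26 − 0) = 2539 L/s.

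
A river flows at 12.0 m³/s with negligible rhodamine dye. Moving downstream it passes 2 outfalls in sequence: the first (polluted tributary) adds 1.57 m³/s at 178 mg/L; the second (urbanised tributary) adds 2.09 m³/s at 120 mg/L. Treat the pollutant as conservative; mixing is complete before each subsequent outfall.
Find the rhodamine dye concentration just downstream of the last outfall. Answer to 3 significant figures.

33.9 mg/L

After outfall 1: Q = 12.00 + 1.570 = 13.57 m³/s; C = (12.00·0 + 1.570·178.0)/13.57 = 20.59 mg/L.
After outfall 2: Q = 13.57 + 2.090 = 15.66 m³/s; C = (13.57·20.59 + 2.090·120.0)/15.66 = 33.86 mg/L.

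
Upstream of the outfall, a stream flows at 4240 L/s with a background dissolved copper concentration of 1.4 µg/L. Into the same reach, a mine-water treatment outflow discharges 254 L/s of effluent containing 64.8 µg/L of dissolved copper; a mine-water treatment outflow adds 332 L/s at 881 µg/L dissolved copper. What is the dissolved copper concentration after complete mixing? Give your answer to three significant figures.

Mixed concentration C = ΣQC/ΣQ = (4240·1.400 + 254.0·64.80 + 332.0·881.0) / 4826 = 314900/4826 = 65.25 µg/L.

65.2 µg/L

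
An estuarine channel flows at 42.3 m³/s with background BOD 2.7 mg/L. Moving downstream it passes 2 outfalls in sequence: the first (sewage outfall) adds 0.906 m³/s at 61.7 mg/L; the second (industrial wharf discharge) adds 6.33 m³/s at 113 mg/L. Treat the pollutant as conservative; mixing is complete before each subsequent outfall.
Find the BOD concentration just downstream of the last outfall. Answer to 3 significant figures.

17.9 mg/L

Below outfall 1: Q → 43.21 m³/s, C = (42.30·2.700 + 0.9060·61.70)/43.21 = 3.937 mg/L.
Below outfall 2: Q → 49.54 m³/s, C = (43.21·3.937 + 6.330·113.0)/49.54 = 17.87 mg/L.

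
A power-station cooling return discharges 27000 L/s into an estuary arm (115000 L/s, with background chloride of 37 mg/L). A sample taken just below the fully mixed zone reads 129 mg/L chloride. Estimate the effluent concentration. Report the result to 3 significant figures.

521 mg/L

Mass balance: 115000·37.00 + 27000·Cₑ = 142000·129.0
→ Cₑ = (142000·129.0 − 115000·37.00) / 27000 = 520.9 mg/L.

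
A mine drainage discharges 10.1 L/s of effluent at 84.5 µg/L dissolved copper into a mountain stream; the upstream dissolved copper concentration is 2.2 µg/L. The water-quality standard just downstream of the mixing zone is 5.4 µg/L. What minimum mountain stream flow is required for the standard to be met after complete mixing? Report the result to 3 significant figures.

250 L/s

Set C_mix = 5.4: (Q·2.200 + 10.10·84.50) / (Q + 10.10) = 5.4
→ Q = 10.10·(84.50 − 5.4)/(5.4 − 2.200) = 249.7 L/s.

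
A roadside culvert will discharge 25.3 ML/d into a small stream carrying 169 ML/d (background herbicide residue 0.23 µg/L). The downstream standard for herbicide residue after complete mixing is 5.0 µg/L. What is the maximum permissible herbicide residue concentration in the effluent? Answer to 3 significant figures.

36.9 µg/L

At the limit, (Qr·Cr + Qe·Cₑ)/(Qr + Qe) = 5.0:
Cₑ = (194.3·5.0 − 169.0·0.2300) / 25.30 = 36.86 µg/L.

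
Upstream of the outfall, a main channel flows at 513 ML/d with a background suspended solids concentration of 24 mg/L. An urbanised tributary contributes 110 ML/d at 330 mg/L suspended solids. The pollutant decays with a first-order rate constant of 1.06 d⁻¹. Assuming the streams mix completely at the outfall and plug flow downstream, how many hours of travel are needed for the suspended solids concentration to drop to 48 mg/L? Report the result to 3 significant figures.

11.0 h

Mass balance: C = (513.0·24.00 + 110.0·330.0) / 623.0 = 48610/623.0 = 78.03 mg/L.
78.03·exp(−k·t) = 48 → t = ln(78.03/48)/k = 39600 s = 11.00 h.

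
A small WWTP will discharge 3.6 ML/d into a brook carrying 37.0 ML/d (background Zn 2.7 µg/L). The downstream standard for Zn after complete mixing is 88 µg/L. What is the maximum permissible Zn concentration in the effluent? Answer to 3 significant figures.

At the limit, (Qr·Cr + Qe·Cₑ)/(Qr + Qe) = 88:
Cₑ = (40.60·88 − 37.00·2.700) / 3.600 = 964.7 µg/L.

965 µg/L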